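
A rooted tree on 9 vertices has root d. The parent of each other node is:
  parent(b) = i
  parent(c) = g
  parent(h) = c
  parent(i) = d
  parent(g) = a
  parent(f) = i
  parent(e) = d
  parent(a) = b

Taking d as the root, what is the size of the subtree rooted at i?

7

The subtree rooted at i contains: i, b, f, a, g, c, h — 7 nodes.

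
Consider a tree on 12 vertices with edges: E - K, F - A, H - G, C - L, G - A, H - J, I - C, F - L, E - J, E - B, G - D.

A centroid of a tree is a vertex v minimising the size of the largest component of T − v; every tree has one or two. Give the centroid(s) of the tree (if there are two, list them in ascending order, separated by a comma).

If G is removed the pieces have sizes 5, 5, 1, all ≤ ⌊12/2⌋ = 6.
Every other node leaves some component of size > 6, so the centroid is unique.

G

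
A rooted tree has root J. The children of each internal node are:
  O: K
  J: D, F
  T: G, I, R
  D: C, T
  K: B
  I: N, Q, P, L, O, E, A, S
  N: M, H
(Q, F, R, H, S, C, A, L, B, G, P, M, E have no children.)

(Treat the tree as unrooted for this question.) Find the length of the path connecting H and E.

3

The path is H - N - I - E, which has 3 edges.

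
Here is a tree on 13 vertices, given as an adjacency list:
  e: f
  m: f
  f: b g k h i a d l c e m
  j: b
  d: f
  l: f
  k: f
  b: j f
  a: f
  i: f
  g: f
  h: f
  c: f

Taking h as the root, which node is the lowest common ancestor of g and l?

Path g→root: g f h; path l→root: l f h.
First common node: f.

f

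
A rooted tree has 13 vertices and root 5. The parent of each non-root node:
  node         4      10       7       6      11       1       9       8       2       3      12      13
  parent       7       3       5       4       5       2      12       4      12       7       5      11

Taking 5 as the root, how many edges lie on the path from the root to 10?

Path from 5 to 10: 5 – 7 – 3 – 10, which has 3 edges.

3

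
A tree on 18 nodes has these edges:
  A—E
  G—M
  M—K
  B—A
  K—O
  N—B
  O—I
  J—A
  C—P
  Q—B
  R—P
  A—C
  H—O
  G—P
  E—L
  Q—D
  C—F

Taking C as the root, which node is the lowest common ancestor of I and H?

O

Ancestors of I (toward the root): I, O, K, M, G, P, C.
Ancestors of H: H, O, K, M, G, P, C.
The deepest node appearing in both lists is O.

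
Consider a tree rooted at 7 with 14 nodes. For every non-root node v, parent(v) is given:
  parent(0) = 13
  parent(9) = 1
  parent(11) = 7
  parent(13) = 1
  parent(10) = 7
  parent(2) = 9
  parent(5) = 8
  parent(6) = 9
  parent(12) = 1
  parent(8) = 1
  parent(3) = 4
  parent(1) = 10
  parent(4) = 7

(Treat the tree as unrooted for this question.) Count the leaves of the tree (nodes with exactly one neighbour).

7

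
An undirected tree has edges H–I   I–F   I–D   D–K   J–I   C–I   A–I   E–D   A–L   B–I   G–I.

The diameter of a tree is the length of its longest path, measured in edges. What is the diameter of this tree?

4

Starting from K, a farthest node is L at distance 4.
One longest path: K-D-I-A-L.
So the diameter is 4.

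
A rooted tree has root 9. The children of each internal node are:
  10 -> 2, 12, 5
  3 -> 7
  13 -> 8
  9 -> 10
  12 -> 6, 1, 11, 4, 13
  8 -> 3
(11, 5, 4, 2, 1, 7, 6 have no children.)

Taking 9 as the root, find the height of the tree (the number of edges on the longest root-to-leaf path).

6

The longest root-to-leaf path is 9 → 10 → 12 → 13 → 8 → 3 → 7 (6 edges).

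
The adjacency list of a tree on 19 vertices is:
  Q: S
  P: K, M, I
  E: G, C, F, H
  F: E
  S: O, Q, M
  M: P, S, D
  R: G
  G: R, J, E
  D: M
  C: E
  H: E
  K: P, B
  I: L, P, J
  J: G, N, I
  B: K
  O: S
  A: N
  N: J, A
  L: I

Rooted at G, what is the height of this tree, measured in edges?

6

The longest root-to-leaf path is G – J – I – P – M – S – Q (6 edges).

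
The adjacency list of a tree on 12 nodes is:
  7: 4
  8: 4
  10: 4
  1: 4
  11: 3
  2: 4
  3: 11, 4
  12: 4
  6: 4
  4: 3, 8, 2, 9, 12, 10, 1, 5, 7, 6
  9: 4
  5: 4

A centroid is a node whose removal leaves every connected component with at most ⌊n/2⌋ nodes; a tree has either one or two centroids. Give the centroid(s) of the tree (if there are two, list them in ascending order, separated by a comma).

Removing 4 splits the tree into components of sizes 2, 1, 1, 1, 1, 1, 1, 1, 1, 1; the largest is 2 ≤ ⌊12/2⌋ = 6.
No neighbour of 4 does as well, so 4 is the unique centroid.

4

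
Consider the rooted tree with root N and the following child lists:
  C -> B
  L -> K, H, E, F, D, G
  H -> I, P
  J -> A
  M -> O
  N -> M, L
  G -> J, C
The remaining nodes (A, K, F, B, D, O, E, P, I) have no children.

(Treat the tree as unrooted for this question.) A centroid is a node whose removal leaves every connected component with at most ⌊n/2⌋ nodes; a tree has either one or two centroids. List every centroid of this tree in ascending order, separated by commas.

If L is removed the pieces have sizes 5, 3, 3, 1, 1, 1, 1, all ≤ ⌊16/2⌋ = 8.
No neighbour of L does as well, so L is the unique centroid.

L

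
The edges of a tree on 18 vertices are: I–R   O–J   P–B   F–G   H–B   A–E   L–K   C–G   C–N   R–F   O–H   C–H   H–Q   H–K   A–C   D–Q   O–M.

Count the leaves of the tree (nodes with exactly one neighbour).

Degree-1 nodes: D, E, I, J, L, M, N, P — 8 of them.

8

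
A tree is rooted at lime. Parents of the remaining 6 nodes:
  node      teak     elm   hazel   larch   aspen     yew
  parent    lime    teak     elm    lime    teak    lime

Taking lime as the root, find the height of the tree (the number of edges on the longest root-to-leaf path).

The longest root-to-leaf path is lime → teak → elm → hazel (3 edges).

3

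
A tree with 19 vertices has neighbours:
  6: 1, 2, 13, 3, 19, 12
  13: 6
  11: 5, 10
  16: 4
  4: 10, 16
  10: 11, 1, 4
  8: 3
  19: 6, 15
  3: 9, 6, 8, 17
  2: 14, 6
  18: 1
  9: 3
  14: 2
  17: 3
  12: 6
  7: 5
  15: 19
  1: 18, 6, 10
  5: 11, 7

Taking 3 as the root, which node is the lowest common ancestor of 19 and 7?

6

Ancestors of 19 (toward the root): 19, 6, 3.
Ancestors of 7: 7, 5, 11, 10, 1, 6, 3.
The deepest node appearing in both lists is 6.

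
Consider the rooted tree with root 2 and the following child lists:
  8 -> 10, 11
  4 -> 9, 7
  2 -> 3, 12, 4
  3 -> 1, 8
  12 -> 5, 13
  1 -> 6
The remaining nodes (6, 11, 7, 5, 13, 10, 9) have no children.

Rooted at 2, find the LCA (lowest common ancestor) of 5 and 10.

5's ancestor chain is 5, 12, 2 and 10's is 10, 8, 3, 2; they first meet at 2.

2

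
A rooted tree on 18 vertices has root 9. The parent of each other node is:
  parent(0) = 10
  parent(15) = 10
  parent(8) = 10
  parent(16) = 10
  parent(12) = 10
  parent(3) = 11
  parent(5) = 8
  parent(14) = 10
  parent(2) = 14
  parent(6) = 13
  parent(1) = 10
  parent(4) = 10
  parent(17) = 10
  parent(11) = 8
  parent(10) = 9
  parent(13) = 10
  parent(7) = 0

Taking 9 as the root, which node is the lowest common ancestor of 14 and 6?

10

Ancestors of 14 (toward the root): 14, 10, 9.
Ancestors of 6: 6, 13, 10, 9.
The deepest node appearing in both lists is 10.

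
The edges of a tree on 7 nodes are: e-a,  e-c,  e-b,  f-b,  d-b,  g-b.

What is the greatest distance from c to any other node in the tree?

3

A farthest node from c is d (g, f also at distance 3).
The path c – e – b – d has 3 edges.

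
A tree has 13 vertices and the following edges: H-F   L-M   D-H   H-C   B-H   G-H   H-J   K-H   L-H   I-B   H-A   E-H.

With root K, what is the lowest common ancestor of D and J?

H

Ancestors of D (toward the root): D, H, K.
Ancestors of J: J, H, K.
The deepest node appearing in both lists is H.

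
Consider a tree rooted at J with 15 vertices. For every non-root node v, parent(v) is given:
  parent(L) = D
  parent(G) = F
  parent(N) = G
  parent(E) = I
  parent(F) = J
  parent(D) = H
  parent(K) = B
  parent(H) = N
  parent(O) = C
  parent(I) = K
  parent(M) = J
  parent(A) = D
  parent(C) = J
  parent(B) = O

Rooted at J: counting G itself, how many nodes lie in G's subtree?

6

The subtree rooted at G contains: G, N, H, D, A, L — 6 nodes.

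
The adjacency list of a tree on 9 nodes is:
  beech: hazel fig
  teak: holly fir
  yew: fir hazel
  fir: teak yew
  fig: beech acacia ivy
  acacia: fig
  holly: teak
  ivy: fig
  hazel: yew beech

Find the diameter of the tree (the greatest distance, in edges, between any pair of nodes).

BFS from holly reaches acacia last, at distance 7; BFS from acacia confirms no node is farther.
Path: holly – teak – fir – yew – hazel – beech – fig – acacia.

7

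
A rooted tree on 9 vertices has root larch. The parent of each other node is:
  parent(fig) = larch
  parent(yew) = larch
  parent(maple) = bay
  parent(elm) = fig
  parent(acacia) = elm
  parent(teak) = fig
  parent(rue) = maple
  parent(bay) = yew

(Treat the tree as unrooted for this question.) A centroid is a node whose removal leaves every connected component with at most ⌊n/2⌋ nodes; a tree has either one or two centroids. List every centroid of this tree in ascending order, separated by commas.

larch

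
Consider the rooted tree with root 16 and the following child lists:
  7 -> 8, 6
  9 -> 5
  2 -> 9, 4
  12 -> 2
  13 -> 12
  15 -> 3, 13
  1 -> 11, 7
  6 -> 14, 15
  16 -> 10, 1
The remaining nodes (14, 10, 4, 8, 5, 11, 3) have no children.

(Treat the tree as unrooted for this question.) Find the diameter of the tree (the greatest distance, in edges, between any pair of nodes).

Starting from 10, a farthest node is 5 at distance 10.
One longest path: 10 – 16 – 1 – 7 – 6 – 15 – 13 – 12 – 2 – 9 – 5.
So the diameter is 10.

10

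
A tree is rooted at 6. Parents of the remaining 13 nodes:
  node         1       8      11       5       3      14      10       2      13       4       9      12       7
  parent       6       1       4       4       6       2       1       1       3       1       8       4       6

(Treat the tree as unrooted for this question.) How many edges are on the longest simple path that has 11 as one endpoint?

5

The node farthest from 11 is 13, via 11 – 4 – 1 – 6 – 3 – 13 — 5 edges.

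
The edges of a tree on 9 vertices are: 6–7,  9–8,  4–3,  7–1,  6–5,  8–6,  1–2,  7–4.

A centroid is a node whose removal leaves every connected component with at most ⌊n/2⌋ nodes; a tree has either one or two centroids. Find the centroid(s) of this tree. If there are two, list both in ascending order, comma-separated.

7

Removing 7 splits the tree into components of sizes 4, 2, 2; the largest is 4 ≤ ⌊9/2⌋ = 4.
Every other node leaves some component of size > 4, so the centroid is unique.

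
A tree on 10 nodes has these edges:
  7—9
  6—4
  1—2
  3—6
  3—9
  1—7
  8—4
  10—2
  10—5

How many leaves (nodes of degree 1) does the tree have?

The leaves are 5, 8.
That is 2 leaves.

2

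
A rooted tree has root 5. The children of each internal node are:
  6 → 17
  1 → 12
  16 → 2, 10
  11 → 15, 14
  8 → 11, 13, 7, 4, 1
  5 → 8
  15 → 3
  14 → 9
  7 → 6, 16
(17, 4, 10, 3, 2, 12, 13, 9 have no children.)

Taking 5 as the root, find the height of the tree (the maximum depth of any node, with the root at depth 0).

9 sits deepest: 5-8-11-14-9 — 4 edges from the root.

4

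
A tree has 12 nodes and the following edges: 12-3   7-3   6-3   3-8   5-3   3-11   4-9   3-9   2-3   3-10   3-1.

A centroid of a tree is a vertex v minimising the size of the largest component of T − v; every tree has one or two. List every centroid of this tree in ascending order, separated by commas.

Removing 3 splits the tree into components of sizes 2, 1, 1, 1, 1, 1, 1, 1, 1, 1; the largest is 2 ≤ ⌊12/2⌋ = 6.
No neighbour of 3 does as well, so 3 is the unique centroid.

3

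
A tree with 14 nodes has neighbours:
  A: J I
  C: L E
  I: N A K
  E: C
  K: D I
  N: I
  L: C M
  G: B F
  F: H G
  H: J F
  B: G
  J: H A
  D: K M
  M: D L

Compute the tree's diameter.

12

A longest path is E – C – L – M – D – K – I – A – J – H – F – G – B, with 12 edges.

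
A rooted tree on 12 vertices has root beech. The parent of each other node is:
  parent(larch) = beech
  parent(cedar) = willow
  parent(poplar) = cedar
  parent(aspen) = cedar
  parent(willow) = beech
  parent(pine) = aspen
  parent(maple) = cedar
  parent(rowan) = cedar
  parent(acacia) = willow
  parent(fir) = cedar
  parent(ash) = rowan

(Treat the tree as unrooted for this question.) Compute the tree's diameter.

A longest path is larch - beech - willow - cedar - rowan - ash, with 5 edges.

5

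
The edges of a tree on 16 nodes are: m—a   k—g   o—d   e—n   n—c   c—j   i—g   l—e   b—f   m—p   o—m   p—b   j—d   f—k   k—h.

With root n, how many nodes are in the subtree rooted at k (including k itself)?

4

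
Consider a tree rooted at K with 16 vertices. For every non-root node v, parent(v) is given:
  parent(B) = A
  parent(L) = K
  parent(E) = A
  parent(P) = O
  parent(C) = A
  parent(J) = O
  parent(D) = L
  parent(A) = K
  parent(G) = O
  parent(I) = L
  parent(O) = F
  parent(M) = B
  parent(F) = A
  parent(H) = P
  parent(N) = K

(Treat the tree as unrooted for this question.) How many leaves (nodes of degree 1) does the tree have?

9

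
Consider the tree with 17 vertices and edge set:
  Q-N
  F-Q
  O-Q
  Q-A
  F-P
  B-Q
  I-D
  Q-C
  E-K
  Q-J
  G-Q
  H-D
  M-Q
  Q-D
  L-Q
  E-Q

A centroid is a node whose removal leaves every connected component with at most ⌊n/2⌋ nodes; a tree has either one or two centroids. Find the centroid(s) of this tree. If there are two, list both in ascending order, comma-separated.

Removing Q splits the tree into components of sizes 3, 2, 2, 1, 1, 1, 1, 1, 1, 1, 1, 1; the largest is 3 ≤ ⌊17/2⌋ = 8.
No neighbour of Q does as well, so Q is the unique centroid.

Q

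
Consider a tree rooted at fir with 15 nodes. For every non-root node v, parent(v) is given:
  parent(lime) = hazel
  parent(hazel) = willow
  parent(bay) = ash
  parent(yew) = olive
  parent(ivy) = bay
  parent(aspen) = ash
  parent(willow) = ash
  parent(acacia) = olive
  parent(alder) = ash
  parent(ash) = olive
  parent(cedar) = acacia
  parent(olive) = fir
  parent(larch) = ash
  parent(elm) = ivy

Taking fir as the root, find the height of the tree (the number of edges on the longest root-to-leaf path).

5

A deepest node is lime, reached by fir → olive → ash → willow → hazel → lime.
That path has 5 edges, so the height is 5.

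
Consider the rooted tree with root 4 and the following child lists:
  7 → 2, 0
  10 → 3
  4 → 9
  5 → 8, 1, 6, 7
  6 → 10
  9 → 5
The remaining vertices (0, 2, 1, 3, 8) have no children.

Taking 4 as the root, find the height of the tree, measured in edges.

A deepest node is 3, reached by 4 – 9 – 5 – 6 – 10 – 3.
That path has 5 edges, so the height is 5.

5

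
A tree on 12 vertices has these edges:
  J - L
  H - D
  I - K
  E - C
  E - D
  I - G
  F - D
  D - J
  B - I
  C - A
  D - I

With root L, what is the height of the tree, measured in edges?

5

A deepest node is A, reached by L → J → D → E → C → A.
That path has 5 edges, so the height is 5.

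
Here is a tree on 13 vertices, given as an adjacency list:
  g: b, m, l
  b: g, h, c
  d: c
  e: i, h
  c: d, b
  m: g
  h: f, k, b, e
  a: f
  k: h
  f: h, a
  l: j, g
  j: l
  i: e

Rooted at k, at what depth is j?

5

Path from k to j: k → h → b → g → l → j, which has 5 edges.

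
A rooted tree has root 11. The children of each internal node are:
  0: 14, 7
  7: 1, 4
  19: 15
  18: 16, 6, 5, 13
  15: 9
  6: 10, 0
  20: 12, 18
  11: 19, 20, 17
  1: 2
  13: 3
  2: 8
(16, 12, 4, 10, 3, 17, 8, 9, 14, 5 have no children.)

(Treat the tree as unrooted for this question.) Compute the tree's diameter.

BFS from 8 reaches 9 last, at distance 11; BFS from 9 confirms no node is farther.
Path: 8 – 2 – 1 – 7 – 0 – 6 – 18 – 20 – 11 – 19 – 15 – 9.

11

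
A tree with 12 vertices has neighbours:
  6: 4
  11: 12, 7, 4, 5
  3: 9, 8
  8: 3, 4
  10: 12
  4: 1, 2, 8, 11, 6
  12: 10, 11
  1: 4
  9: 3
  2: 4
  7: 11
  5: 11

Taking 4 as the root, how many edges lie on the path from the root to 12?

Path from 4 to 12: 4–11–12, which has 2 edges.

2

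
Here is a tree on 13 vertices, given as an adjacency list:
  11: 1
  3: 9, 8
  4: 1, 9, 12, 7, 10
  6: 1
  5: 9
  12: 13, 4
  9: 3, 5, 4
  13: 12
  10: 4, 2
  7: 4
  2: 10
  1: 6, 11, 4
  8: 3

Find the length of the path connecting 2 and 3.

4

The path is 2–10–4–9–3, which has 4 edges.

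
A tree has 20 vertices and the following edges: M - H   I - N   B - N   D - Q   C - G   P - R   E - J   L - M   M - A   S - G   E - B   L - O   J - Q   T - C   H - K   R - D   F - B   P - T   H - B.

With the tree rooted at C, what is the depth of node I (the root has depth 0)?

Climbing from I to the root: I – N – B – E – J – Q – D – R – P – T – C. That's 10 steps.

10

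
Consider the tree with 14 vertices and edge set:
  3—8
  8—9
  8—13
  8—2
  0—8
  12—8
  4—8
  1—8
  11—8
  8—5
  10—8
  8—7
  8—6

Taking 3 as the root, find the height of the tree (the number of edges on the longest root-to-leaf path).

2 sits deepest: 3 → 8 → 2 — 2 edges from the root.

2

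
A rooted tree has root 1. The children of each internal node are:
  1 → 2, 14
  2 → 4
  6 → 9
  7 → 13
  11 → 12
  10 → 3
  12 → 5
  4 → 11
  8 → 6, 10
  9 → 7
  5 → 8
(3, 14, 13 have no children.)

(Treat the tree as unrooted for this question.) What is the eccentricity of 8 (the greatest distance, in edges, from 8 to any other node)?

7

Distances from 8 peak at 7, attained at 14.
8-5-12-11-4-2-1-14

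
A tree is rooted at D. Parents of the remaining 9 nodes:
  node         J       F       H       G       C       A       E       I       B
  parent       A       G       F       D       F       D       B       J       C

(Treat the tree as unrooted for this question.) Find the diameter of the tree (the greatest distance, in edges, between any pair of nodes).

A longest path is E – B – C – F – G – D – A – J – I, with 8 edges.

8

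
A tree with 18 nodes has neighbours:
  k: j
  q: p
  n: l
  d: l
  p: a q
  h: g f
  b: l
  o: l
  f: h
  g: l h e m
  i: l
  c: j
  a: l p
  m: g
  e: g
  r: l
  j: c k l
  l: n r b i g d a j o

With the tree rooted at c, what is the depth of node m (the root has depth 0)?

Climbing from m to the root: m – g – l – j – c. That's 4 steps.

4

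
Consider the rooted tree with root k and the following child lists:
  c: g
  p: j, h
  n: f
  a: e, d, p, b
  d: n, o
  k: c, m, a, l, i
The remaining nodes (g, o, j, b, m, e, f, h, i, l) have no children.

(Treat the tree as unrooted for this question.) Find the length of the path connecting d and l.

Walking from d: d - a - k - l. Length 3.

3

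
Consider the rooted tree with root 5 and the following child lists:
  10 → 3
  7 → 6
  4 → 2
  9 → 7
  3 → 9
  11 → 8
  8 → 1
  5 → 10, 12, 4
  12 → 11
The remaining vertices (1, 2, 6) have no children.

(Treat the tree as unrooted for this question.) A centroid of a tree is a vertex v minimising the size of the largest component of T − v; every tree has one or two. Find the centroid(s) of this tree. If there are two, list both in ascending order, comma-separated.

If 5 is removed the pieces have sizes 5, 4, 2, all ≤ ⌊12/2⌋ = 6.
Every other node leaves some component of size > 6, so the centroid is unique.

5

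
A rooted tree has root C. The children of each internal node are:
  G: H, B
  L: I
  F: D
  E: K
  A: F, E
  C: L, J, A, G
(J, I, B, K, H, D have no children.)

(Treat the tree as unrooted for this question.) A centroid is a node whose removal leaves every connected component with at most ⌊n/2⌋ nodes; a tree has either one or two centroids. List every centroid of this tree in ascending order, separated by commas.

C

If C is removed the pieces have sizes 5, 3, 2, 1, all ≤ ⌊12/2⌋ = 6.
No neighbour of C does as well, so C is the unique centroid.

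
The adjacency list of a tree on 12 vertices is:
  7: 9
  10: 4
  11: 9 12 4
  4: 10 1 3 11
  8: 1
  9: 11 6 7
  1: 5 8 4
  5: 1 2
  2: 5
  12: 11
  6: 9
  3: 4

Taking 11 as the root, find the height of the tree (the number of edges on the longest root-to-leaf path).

4

A deepest node is 2, reached by 11-4-1-5-2.
That path has 4 edges, so the height is 4.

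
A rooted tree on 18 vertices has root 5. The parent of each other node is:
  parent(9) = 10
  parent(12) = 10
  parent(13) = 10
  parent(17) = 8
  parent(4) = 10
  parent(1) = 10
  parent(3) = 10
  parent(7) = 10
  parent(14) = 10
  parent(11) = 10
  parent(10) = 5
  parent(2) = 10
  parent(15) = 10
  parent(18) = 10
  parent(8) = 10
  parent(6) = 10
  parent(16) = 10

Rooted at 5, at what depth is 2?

2

5 – 10 – 2 — 2 edges.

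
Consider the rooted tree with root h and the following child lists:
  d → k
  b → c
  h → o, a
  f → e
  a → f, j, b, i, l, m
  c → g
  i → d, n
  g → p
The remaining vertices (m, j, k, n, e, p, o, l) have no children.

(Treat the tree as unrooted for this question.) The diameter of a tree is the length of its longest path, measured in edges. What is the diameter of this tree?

A longest path is p – g – c – b – a – i – d – k, with 7 edges.

7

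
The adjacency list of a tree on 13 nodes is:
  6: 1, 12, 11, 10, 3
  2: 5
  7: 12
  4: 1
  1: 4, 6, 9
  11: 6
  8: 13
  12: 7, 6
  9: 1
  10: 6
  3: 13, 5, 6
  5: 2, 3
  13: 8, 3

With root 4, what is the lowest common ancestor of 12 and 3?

Path 12→root: 12 6 1 4; path 3→root: 3 6 1 4.
First common node: 6.

6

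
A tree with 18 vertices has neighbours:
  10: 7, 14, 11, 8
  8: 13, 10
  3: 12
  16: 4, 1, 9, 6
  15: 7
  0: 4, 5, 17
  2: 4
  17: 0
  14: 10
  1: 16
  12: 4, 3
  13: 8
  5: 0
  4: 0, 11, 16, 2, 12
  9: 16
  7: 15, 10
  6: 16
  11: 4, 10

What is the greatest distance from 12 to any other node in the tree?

The node farthest from 12 is 15 (13 also at distance 5), via 12–4–11–10–7–15 — 5 edges.

5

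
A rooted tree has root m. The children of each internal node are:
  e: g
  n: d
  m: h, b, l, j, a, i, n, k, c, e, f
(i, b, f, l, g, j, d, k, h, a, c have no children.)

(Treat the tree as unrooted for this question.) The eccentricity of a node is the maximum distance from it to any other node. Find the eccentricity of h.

3

Distances from h peak at 3, attained at d (g also at distance 3).
h – m – n – d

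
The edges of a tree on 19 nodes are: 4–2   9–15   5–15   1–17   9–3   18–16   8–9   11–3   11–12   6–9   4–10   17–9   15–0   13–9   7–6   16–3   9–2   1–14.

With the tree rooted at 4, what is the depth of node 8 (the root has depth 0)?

3

4 – 2 – 9 – 8 — 3 edges.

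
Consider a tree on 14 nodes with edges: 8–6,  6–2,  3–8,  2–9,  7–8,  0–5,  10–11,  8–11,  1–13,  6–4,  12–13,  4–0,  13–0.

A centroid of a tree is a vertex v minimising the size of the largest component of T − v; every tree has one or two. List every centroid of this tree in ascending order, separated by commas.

6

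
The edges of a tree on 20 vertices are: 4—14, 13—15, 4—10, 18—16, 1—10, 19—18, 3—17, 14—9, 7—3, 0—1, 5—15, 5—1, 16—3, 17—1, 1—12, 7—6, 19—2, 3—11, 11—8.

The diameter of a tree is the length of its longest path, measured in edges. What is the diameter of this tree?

BFS from 2 reaches 9 last, at distance 10; BFS from 9 confirms no node is farther.
Path: 2 – 19 – 18 – 16 – 3 – 17 – 1 – 10 – 4 – 14 – 9.

10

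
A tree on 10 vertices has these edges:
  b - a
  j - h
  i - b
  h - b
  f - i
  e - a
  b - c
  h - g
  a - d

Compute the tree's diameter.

4

Starting from e, a farthest node is f at distance 4.
One longest path: e - a - b - i - f.
So the diameter is 4.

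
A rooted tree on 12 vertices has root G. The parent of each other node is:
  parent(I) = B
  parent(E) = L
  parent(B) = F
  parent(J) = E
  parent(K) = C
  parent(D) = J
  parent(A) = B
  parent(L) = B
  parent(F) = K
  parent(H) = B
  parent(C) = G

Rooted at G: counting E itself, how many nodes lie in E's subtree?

E's subtree: {E, J, D}, size 3.

3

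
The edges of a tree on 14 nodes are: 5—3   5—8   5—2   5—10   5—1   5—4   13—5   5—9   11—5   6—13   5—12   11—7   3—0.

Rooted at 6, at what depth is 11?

3

Path from 6 to 11: 6 – 13 – 5 – 11, which has 3 edges.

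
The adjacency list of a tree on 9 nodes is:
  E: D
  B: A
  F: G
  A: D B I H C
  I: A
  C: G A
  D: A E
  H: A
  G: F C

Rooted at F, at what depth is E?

5

F–G–C–A–D–E — 5 edges.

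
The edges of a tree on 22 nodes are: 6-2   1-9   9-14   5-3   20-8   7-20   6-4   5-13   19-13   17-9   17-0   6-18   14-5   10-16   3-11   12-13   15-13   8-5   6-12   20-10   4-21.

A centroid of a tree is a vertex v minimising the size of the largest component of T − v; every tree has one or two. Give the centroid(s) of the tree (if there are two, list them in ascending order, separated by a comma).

Removing 5 splits the tree into components of sizes 9, 5, 5, 2; the largest is 9 ≤ ⌊22/2⌋ = 11.
No neighbour of 5 does as well, so 5 is the unique centroid.

5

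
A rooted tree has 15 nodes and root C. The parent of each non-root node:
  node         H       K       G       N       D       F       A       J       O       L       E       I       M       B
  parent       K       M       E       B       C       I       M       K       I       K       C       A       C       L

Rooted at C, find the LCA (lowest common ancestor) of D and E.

Ancestors of D (toward the root): D, C.
Ancestors of E: E, C.
The deepest node appearing in both lists is C.

C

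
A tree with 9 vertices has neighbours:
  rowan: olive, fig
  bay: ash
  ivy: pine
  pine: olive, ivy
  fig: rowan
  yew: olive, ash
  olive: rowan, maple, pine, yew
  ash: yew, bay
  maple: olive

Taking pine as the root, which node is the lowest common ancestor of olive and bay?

olive

Path olive→root: olive pine; path bay→root: bay ash yew olive pine.
First common node: olive.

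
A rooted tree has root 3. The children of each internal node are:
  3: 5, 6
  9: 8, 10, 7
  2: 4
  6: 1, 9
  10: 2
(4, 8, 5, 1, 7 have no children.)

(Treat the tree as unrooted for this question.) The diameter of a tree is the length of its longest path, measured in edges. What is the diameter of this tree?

6

A longest path is 4 - 2 - 10 - 9 - 6 - 3 - 5, with 6 edges.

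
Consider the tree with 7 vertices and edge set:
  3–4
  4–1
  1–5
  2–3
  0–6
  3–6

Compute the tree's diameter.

5

BFS from 0 reaches 5 last, at distance 5; BFS from 5 confirms no node is farther.
Path: 0-6-3-4-1-5.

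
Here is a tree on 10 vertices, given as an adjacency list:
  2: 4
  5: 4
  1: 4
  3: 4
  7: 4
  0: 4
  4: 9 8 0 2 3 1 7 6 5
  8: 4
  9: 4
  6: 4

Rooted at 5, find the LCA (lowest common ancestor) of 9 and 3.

4

Path 9→root: 9 4 5; path 3→root: 3 4 5.
First common node: 4.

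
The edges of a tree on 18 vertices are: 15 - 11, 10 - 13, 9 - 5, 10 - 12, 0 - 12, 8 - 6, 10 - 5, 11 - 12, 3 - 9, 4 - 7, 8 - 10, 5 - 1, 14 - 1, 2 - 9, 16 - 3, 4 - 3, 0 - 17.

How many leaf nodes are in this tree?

Exactly 8 nodes have a single neighbour: 2, 6, 7, 13, 14, 15, 16, 17.

8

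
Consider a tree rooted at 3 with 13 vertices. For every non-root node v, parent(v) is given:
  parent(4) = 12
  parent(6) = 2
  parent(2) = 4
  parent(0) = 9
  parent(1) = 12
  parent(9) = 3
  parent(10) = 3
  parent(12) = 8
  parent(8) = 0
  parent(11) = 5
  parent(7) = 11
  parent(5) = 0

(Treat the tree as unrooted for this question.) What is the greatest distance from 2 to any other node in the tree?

The node farthest from 2 is 7 (10 also at distance 7), via 2-4-12-8-0-5-11-7 — 7 edges.

7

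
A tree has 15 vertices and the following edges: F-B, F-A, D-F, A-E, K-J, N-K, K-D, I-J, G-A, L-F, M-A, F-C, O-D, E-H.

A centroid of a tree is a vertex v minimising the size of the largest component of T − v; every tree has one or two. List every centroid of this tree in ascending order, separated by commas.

Delete F: the remaining components have sizes 6, 5, 1, 1, 1. Max 6 ≤ 7, so F is a centroid.
No neighbour of F does as well, so F is the unique centroid.

F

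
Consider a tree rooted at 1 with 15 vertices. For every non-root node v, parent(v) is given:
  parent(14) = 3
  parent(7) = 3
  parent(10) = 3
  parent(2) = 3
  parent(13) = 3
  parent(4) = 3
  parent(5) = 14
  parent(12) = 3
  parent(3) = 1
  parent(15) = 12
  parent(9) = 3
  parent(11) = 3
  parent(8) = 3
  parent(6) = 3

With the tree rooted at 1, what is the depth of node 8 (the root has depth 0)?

2

Climbing from 8 to the root: 8 → 3 → 1. That's 2 steps.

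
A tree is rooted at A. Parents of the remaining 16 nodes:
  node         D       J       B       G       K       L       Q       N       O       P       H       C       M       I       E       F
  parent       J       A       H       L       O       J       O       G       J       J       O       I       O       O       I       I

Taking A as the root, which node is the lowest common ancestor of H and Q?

O

Path H→root: H O J A; path Q→root: Q O J A.
First common node: O.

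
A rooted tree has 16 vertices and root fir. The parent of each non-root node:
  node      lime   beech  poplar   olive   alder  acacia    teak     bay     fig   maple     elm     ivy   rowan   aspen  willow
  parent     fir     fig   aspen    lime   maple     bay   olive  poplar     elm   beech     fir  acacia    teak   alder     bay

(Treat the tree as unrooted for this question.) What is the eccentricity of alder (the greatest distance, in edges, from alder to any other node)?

9

A farthest node from alder is rowan.
The path alder–maple–beech–fig–elm–fir–lime–olive–teak–rowan has 9 edges.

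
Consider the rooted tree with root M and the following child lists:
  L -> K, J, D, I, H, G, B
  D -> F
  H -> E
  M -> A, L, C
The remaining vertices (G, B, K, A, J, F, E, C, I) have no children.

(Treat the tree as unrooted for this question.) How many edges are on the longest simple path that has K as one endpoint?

3

Distances from K peak at 3, attained at E (C, A, F also at distance 3).
K – L – H – E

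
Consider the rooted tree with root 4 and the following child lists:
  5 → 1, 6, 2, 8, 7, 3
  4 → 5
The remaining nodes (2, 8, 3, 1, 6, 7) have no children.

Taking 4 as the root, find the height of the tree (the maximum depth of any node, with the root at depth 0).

2

The longest root-to-leaf path is 4-5-7 (2 edges).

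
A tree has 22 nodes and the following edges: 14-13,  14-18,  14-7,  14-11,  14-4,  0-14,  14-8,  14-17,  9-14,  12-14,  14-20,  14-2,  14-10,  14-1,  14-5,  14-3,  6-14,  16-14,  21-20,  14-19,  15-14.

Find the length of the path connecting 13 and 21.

The path is 13 - 14 - 20 - 21, which has 3 edges.

3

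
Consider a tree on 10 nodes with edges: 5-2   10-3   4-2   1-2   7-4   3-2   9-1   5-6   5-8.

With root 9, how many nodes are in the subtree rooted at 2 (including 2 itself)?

The subtree rooted at 2 contains: 2, 3, 5, 4, 10, 6, 8, 7 — 8 nodes.

8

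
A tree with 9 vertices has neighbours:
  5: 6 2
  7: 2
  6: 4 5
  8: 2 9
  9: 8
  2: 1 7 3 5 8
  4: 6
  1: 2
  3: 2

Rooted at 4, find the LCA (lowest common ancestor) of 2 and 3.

2

2's ancestor chain is 2, 5, 6, 4 and 3's is 3, 2, 5, 6, 4; they first meet at 2.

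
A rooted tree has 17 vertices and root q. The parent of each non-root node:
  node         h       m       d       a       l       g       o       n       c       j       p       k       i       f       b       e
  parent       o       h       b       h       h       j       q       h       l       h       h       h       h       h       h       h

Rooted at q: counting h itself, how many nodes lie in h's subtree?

15

The subtree rooted at h contains: h, j, a, l, k, b, m, i, e, p, f, n, g, c, d — 15 nodes.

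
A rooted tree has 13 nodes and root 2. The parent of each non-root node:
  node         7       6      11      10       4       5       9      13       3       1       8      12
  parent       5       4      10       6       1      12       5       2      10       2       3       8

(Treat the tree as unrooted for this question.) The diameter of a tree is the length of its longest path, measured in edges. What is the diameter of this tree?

10

A longest path is 13–2–1–4–6–10–3–8–12–5–7, with 10 edges.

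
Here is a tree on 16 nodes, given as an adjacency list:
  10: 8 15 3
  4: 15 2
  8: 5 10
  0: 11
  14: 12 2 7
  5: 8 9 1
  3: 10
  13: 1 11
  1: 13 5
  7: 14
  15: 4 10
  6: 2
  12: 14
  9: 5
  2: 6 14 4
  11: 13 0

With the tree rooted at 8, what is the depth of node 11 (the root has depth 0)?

4

Path from 8 to 11: 8 – 5 – 1 – 13 – 11, which has 4 edges.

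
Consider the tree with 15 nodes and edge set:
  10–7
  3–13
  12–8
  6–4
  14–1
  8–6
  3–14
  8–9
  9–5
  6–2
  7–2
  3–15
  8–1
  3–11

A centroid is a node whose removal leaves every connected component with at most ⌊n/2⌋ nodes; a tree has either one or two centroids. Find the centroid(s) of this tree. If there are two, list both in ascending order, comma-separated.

8

Removing 8 splits the tree into components of sizes 6, 5, 2, 1; the largest is 6 ≤ ⌊15/2⌋ = 7.
Every other node leaves some component of size > 7, so the centroid is unique.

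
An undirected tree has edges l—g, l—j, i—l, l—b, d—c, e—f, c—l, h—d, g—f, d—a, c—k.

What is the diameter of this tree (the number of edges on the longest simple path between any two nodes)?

6

Starting from e, a farthest node is h at distance 6.
One longest path: e – f – g – l – c – d – h.
So the diameter is 6.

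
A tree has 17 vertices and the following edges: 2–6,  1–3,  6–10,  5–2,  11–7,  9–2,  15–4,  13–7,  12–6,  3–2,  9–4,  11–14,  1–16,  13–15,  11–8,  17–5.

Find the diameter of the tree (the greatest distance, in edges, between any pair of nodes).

10

Starting from 8, a farthest node is 16 at distance 10.
One longest path: 8–11–7–13–15–4–9–2–3–1–16.
So the diameter is 10.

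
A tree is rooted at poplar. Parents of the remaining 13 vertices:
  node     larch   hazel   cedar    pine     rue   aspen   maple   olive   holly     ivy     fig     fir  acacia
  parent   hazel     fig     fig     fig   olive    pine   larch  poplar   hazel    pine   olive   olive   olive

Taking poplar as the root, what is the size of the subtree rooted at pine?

3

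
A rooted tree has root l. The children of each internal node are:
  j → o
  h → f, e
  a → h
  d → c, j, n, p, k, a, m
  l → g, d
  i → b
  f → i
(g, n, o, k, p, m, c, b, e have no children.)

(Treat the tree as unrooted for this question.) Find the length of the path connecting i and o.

Walking from i: i–f–h–a–d–j–o. Length 6.

6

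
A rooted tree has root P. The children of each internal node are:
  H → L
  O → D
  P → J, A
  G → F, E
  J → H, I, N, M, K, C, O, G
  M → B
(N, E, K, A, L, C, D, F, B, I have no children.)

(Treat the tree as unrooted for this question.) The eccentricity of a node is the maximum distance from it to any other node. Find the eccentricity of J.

2

The node farthest from J is A (L, D, B, F, E also at distance 2), via J-P-A — 2 edges.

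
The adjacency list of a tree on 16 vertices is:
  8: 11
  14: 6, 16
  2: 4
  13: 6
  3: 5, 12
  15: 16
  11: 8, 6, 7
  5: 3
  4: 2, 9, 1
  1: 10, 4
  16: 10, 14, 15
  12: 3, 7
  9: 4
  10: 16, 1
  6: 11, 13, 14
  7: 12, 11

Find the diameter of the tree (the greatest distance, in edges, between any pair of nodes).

11

BFS from 5 reaches 9 last, at distance 11; BFS from 9 confirms no node is farther.
Path: 5–3–12–7–11–6–14–16–10–1–4–9.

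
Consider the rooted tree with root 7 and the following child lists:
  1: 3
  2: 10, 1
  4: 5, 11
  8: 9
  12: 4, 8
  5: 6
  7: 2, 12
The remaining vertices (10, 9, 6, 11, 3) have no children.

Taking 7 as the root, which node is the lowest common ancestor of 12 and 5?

Path 12→root: 12 7; path 5→root: 5 4 12 7.
First common node: 12.

12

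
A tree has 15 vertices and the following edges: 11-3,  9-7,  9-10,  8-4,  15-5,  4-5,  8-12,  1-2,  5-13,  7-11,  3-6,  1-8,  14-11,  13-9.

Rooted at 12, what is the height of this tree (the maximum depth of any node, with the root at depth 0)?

9

The longest root-to-leaf path is 12 – 8 – 4 – 5 – 13 – 9 – 7 – 11 – 3 – 6 (9 edges).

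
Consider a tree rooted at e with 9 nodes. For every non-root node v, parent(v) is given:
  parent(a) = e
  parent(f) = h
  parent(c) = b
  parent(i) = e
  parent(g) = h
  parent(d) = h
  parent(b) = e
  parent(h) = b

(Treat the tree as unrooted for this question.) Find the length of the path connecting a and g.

4

Walking from a: a - e - b - h - g. Length 4.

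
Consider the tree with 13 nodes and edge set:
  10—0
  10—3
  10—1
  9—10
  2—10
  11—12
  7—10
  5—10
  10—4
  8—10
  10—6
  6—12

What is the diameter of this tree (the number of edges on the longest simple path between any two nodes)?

4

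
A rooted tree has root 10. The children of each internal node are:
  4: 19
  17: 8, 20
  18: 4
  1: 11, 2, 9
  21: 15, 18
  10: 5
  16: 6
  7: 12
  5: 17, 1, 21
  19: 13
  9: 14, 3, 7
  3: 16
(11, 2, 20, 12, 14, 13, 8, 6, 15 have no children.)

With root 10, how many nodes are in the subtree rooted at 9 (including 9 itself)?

The subtree rooted at 9 contains: 9, 14, 7, 3, 12, 16, 6 — 7 nodes.

7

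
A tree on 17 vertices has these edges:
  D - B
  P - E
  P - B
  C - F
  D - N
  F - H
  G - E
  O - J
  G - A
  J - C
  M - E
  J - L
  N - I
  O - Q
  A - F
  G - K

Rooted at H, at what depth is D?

Path from H to D: H–F–A–G–E–P–B–D, which has 7 edges.

7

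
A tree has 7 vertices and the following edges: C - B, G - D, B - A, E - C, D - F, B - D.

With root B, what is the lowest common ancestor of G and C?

Path G→root: G D B; path C→root: C B.
First common node: B.

B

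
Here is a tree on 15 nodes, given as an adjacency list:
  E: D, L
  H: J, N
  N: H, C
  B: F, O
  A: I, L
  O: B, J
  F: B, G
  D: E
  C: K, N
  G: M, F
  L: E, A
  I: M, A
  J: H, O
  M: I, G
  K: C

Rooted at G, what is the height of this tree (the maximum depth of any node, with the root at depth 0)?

8

The longest root-to-leaf path is G → F → B → O → J → H → N → C → K (8 edges).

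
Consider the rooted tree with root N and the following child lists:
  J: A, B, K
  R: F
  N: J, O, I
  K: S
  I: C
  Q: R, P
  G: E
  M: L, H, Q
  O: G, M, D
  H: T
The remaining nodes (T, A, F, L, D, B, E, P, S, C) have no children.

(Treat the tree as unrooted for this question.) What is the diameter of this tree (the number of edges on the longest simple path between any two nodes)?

BFS from F reaches S last, at distance 8; BFS from S confirms no node is farther.
Path: F - R - Q - M - O - N - J - K - S.

8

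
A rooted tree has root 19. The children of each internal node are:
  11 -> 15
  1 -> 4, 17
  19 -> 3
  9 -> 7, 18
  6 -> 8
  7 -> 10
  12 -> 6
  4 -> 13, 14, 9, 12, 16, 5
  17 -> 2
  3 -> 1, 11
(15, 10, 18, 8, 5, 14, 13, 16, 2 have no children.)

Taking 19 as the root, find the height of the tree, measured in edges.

6

The longest root-to-leaf path is 19 → 3 → 1 → 4 → 12 → 6 → 8 (6 edges).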